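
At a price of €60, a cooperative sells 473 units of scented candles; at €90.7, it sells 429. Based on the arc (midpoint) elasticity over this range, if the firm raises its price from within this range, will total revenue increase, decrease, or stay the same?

increase

Arc ε = (-44/30.7)(75.35/451.0) ≈ -0.239.
|ε| = 0.24 < 1, so demand is inelastic. A price rise therefore raises total revenue.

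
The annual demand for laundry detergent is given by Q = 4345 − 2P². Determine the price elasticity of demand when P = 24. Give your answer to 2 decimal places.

At P = 24, Q = 3193.
dQ/dP = −4P = -96.
ε = (dQ/dP)(P/Q) = (-96)(24/3193).

-0.72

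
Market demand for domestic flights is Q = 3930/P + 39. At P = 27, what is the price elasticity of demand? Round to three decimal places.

At P = 27, Q = 184.556.
dQ/dP = −3930/P² = -5.391.
ε = (dQ/dP)(P/Q) = (-5.391)(27/184.556).
|ε| < 1, so demand is inelastic at this price.

-0.789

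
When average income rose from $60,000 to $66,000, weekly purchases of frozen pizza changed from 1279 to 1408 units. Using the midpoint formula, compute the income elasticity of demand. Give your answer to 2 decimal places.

ΔQ = 129, ΔI = 6000. Midpoints: Ī = 63,000, Q̄ = 1343.5.
ε_I = (ΔQ/ΔI)(Ī/Q̄) = (129/6000)(63000/1343.5).

1.01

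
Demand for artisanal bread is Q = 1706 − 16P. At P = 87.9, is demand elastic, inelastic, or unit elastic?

elastic

Q = 299.600, dQ/dP = -16.
ε = (dQ/dP)(P/Q) ≈ -4.694.
|ε| = 4.69 > 1.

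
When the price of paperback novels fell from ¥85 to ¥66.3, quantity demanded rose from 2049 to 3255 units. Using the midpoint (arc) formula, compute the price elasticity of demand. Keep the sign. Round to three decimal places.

ΔQ = 3255 − 2049 = 1206; ΔP = 66.3 − 85 = -18.7.
Midpoints: P̄ = 75.65, Q̄ = 2652.0.
ε = (ΔQ/ΔP)(P̄/Q̄) = (1206/-18.7)(75.65/2652.0).

-1.840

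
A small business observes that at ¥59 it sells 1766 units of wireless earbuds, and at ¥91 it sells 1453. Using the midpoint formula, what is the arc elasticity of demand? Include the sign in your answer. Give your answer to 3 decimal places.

ΔQ = 1453 − 1766 = -313; ΔP = 91 − 59 = 32.
Midpoints: P̄ = 75.00, Q̄ = 1609.5.
ε = (ΔQ/ΔP)(P̄/Q̄) = (-313/32)(75.00/1609.5).

-0.456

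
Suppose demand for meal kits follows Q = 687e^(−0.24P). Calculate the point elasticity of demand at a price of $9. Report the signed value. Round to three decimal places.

At P = 9, Q = 79.228.
dQ/dP = −0.24·687e^(−0.24P) = −0.24Q = -19.015.
ε = (dQ/dP)(P/Q) = (-19.015)(9/79.228).

-2.160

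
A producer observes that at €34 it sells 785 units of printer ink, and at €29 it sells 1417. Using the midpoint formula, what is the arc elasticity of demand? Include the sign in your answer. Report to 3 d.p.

-3.616

ΔQ = 1417 − 785 = 632; ΔP = 29 − 34 = -5.
Midpoints: P̄ = 31.50, Q̄ = 1101.0.
ε = (ΔQ/ΔP)(P̄/Q̄) = (632/-5)(31.50/1101.0).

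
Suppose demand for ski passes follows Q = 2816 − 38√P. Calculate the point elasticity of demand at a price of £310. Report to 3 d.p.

At P = 310, Q = 2146.941.
dQ/dP = −38/(2√P) = -1.079.
ε = (dQ/dP)(P/Q) = (-1.079)(310/2146.941).
|ε| < 1, so demand is inelastic at this price.

-0.156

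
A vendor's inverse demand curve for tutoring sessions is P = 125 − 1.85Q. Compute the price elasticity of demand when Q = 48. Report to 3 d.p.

At Q = 48, P = 125 − 1.85(48) = 36.20.
dP/dQ = −1.85, so dQ/dP = 1/(−1.85) = -0.541.
ε = (dQ/dP)(P/Q) = (-0.541)(36.20/48).

-0.408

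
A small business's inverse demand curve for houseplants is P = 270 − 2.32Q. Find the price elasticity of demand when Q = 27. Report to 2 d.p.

-3.31

At Q = 27, P = 270 − 2.32(27) = 207.36.
dP/dQ = −2.32, so dQ/dP = 1/(−2.32) = -0.431.
ε = (dQ/dP)(P/Q) = (-0.431)(207.36/27).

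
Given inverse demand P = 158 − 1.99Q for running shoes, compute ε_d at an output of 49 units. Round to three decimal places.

-0.620

At Q = 49, P = 158 − 1.99(49) = 60.49.
dP/dQ = −1.99, so dQ/dP = 1/(−1.99) = -0.503.
ε = (dQ/dP)(P/Q) = (-0.503)(60.49/49).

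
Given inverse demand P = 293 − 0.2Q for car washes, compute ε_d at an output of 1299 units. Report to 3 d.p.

-0.128

At Q = 1299, P = 293 − 0.2(1299) = 33.20.
dP/dQ = −0.2, so dQ/dP = 1/(−0.2) = -5.000.
ε = (dQ/dP)(P/Q) = (-5.000)(33.20/1299).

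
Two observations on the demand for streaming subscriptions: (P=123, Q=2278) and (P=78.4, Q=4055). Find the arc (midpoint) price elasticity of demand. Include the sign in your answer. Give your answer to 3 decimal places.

ΔQ = 4055 − 2278 = 1777; ΔP = 78.4 − 123 = -44.6.
Midpoints: P̄ = 100.70, Q̄ = 3166.5.
ε = (ΔQ/ΔP)(P̄/Q̄) = (1777/-44.6)(100.70/3166.5).

-1.267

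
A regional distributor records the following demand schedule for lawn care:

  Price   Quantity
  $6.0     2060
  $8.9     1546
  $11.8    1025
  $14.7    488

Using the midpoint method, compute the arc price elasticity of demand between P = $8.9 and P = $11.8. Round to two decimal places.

-1.45

At P = 8.9, Q = 1546; at P = 11.8, Q = 1025.
ΔQ = -521, ΔP = 2.9. Midpoints: P̄ = 10.35, Q̄ = 1285.5.
ε = (ΔQ/ΔP)(P̄/Q̄) = (-521/2.9)(10.35/1285.5).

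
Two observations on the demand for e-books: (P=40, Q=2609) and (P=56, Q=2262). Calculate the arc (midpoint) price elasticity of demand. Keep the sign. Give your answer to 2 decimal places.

-0.43

ΔQ = 2262 − 2609 = -347; ΔP = 56 − 40 = 16.
Midpoints: P̄ = 48.00, Q̄ = 2435.5.
ε = (ΔQ/ΔP)(P̄/Q̄) = (-347/16)(48.00/2435.5).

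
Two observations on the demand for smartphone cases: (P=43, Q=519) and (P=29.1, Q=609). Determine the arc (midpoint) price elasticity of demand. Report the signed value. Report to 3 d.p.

ΔQ = 609 − 519 = 90; ΔP = 29.1 − 43 = -13.9.
Midpoints: P̄ = 36.05, Q̄ = 564.0.
ε = (ΔQ/ΔP)(P̄/Q̄) = (90/-13.9)(36.05/564.0).

-0.414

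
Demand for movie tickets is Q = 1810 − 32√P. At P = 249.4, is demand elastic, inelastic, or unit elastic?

Q = 1304.643, dQ/dP = -1.013.
ε = (dQ/dP)(P/Q) ≈ -0.194.
|ε| = 0.19 < 1.

inelastic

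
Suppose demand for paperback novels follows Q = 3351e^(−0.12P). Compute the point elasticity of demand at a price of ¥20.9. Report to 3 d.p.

At P = 20.9, Q = 272.875.
dQ/dP = −0.12·3351e^(−0.12P) = −0.12Q = -32.745.
ε = (dQ/dP)(P/Q) = (-32.745)(20.9/272.875).
|ε| > 1, so demand is elastic at this price.

-2.508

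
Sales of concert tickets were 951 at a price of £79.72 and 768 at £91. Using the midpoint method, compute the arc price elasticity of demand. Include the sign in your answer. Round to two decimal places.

ΔQ = 768 − 951 = -183; ΔP = 91 − 79.72 = 11.28.
Midpoints: P̄ = 85.36, Q̄ = 859.5.
ε = (ΔQ/ΔP)(P̄/Q̄) = (-183/11.28)(85.36/859.5).

-1.61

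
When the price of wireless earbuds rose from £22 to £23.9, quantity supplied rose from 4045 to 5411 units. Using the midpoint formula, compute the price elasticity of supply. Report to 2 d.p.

ΔQ = 5411 − 4045 = 1366; ΔP = 23.9 − 22 = 1.9.
Midpoints: P̄ = 22.95, Q̄ = 4728.0.
ε_s = (ΔQ/ΔP)(P̄/Q̄) = (1366/1.9)(22.95/4728.0).

3.49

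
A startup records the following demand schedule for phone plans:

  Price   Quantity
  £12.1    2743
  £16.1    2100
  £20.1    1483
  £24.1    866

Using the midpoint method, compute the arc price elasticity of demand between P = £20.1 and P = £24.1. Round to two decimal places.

-2.90

At P = 20.1, Q = 1483; at P = 24.1, Q = 866.
ΔQ = -617, ΔP = 4.0. Midpoints: P̄ = 22.10, Q̄ = 1174.5.
ε = (ΔQ/ΔP)(P̄/Q̄) = (-617/4.0)(22.10/1174.5).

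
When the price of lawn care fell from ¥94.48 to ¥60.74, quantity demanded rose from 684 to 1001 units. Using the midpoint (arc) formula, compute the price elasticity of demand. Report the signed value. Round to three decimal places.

-0.865

ΔQ = 1001 − 684 = 317; ΔP = 60.74 − 94.48 = -33.74.
Midpoints: P̄ = 77.61, Q̄ = 842.5.
ε = (ΔQ/ΔP)(P̄/Q̄) = (317/-33.74)(77.61/842.5).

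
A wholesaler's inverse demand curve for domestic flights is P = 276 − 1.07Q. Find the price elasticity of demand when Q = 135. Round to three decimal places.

At Q = 135, P = 276 − 1.07(135) = 131.55.
dP/dQ = −1.07, so dQ/dP = 1/(−1.07) = -0.935.
ε = (dQ/dP)(P/Q) = (-0.935)(131.55/135).

-0.911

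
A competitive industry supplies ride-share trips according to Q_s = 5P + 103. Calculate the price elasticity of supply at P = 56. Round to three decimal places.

At P = 56, Q_s = 383.
dQ_s/dP = 5.
ε_s = (dQ_s/dP)(P/Q_s) = (5)(56/383).

0.731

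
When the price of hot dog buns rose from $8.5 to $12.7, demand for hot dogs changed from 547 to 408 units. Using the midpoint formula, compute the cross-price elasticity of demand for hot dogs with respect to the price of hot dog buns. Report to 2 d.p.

-0.73

ΔQ_x = 408 − 547 = -139; ΔP_y = 12.7 − 8.5 = 4.2.
Midpoints: P̄_y = 10.60, Q̄_x = 477.5.
ε_xy = (ΔQ_x/ΔP_y)(P̄_y/Q̄_x) = (-139/4.2)(10.60/477.5).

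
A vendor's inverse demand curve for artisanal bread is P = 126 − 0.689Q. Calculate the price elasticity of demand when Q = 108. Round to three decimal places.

-0.693

At Q = 108, P = 126 − 0.689(108) = 51.59.
dP/dQ = −0.689, so dQ/dP = 1/(−0.689) = -1.451.
ε = (dQ/dP)(P/Q) = (-1.451)(51.59/108).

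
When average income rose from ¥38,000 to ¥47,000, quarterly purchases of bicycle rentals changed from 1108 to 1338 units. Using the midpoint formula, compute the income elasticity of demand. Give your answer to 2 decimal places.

0.89

ΔQ = 230, ΔI = 9000. Midpoints: Ī = 42,500, Q̄ = 1223.0.
ε_I = (ΔQ/ΔI)(Ī/Q̄) = (230/9000)(42500/1223.0).
ε_I > 0, so the good is normal.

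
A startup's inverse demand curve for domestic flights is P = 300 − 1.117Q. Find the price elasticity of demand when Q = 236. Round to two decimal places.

-0.14

At Q = 236, P = 300 − 1.117(236) = 36.39.
dP/dQ = −1.117, so dQ/dP = 1/(−1.117) = -0.895.
ε = (dQ/dP)(P/Q) = (-0.895)(36.39/236).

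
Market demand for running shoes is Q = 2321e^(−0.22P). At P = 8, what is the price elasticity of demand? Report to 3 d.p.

-1.760

At P = 8, Q = 399.316.
dQ/dP = −0.22·2321e^(−0.22P) = −0.22Q = -87.850.
ε = (dQ/dP)(P/Q) = (-87.850)(8/399.316).
|ε| > 1, so demand is elastic at this price.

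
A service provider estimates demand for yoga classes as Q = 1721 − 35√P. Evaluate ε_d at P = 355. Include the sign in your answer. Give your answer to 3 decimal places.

At P = 355, Q = 1061.549.
dQ/dP = −35/(2√P) = -0.929.
ε = (dQ/dP)(P/Q) = (-0.929)(355/1061.549).

-0.311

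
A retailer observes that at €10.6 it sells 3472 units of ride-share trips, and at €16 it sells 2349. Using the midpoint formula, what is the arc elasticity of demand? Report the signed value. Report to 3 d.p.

ΔQ = 2349 − 3472 = -1123; ΔP = 16 − 10.6 = 5.4.
Midpoints: P̄ = 13.30, Q̄ = 2910.5.
ε = (ΔQ/ΔP)(P̄/Q̄) = (-1123/5.4)(13.30/2910.5).

-0.950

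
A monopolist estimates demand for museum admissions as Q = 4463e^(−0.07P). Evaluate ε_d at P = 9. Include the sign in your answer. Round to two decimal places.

-0.63

At P = 9, Q = 2376.957.
dQ/dP = −0.07·4463e^(−0.07P) = −0.07Q = -166.387.
ε = (dQ/dP)(P/Q) = (-166.387)(9/2376.957).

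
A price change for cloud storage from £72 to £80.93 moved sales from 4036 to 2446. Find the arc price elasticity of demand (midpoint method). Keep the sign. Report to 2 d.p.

-4.20

ΔQ = 2446 − 4036 = -1590; ΔP = 80.93 − 72 = 8.93.
Midpoints: P̄ = 76.47, Q̄ = 3241.0.
ε = (ΔQ/ΔP)(P̄/Q̄) = (-1590/8.93)(76.47/3241.0).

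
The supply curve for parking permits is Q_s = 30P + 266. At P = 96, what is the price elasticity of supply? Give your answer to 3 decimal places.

0.915

At P = 96, Q_s = 3146.
dQ_s/dP = 30.
ε_s = (dQ_s/dP)(P/Q_s) = (30)(96/3146).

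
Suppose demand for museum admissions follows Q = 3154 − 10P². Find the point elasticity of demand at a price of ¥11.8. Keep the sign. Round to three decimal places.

At P = 11.8, Q = 1761.600.
dQ/dP = −20P = -236.
ε = (dQ/dP)(P/Q) = (-236)(11.8/1761.600).

-1.581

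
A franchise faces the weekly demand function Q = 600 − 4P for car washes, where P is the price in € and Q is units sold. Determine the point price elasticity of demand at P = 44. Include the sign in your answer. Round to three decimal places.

At P = 44, Q = 424.
dQ/dP = −4.
ε = (dQ/dP)(P/Q) = (-4)(44/424).
|ε| < 1, so demand is inelastic at this price.

-0.415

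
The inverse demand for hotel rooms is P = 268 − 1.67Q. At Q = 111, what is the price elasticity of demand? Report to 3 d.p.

-0.446

At Q = 111, P = 268 − 1.67(111) = 82.63.
dP/dQ = −1.67, so dQ/dP = 1/(−1.67) = -0.599.
ε = (dQ/dP)(P/Q) = (-0.599)(82.63/111).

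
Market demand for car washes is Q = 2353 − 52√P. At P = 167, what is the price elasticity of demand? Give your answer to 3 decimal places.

At P = 167, Q = 1681.012.
dQ/dP = −52/(2√P) = -2.012.
ε = (dQ/dP)(P/Q) = (-2.012)(167/1681.012).

-0.200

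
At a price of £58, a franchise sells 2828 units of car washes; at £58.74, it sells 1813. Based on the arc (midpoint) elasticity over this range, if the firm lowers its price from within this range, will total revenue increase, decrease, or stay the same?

Arc ε = (-1015/0.74)(58.37/2320.5) ≈ -34.502.
|ε| = 34.50 > 1, so demand is elastic. A price cut therefore raises total revenue.

increase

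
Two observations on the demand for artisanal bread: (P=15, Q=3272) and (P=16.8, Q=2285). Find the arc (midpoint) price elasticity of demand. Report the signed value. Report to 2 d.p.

-3.14

ΔQ = 2285 − 3272 = -987; ΔP = 16.8 − 15 = 1.8.
Midpoints: P̄ = 15.90, Q̄ = 2778.5.
ε = (ΔQ/ΔP)(P̄/Q̄) = (-987/1.8)(15.90/2778.5).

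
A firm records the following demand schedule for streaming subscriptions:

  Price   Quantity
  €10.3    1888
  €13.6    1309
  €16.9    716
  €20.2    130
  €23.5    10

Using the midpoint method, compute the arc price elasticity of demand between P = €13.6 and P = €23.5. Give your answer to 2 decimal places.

-3.69

At P = 13.6, Q = 1309; at P = 23.5, Q = 10.
ΔQ = -1299, ΔP = 9.9. Midpoints: P̄ = 18.55, Q̄ = 659.5.
ε = (ΔQ/ΔP)(P̄/Q̄) = (-1299/9.9)(18.55/659.5).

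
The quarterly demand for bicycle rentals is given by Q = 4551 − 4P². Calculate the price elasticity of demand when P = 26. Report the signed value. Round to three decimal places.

At P = 26, Q = 1847.
dQ/dP = −8P = -208.
ε = (dQ/dP)(P/Q) = (-208)(26/1847).

-2.928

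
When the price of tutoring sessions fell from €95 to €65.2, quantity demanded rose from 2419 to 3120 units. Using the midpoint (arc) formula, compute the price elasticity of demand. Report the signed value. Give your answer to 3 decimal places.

ΔQ = 3120 − 2419 = 701; ΔP = 65.2 − 95 = -29.8.
Midpoints: P̄ = 80.10, Q̄ = 2769.5.
ε = (ΔQ/ΔP)(P̄/Q̄) = (701/-29.8)(80.10/2769.5).

-0.680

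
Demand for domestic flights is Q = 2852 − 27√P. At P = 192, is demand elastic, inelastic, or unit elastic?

inelastic

Q = 2477.877, dQ/dP = -0.974.
ε = (dQ/dP)(P/Q) ≈ -0.075.
|ε| = 0.08 < 1.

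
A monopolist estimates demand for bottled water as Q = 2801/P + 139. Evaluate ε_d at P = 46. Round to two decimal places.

At P = 46, Q = 199.891.
dQ/dP = −2801/P² = -1.324.
ε = (dQ/dP)(P/Q) = (-1.324)(46/199.891).
|ε| < 1, so demand is inelastic at this price.

-0.30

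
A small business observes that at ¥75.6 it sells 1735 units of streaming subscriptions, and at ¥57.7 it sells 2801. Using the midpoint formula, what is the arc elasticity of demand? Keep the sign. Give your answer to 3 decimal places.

-1.750

ΔQ = 2801 − 1735 = 1066; ΔP = 57.7 − 75.6 = -17.9.
Midpoints: P̄ = 66.65, Q̄ = 2268.0.
ε = (ΔQ/ΔP)(P̄/Q̄) = (1066/-17.9)(66.65/2268.0).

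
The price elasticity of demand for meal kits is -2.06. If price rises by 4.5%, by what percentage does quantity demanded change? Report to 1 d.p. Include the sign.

-9.3%

%ΔQ ≈ ε × %ΔP = (-2.06)(4.5%) = -9.27%.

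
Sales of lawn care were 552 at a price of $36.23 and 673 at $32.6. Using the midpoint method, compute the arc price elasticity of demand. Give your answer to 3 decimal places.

-1.873

ΔQ = 673 − 552 = 121; ΔP = 32.6 − 36.23 = -3.63.
Midpoints: P̄ = 34.41, Q̄ = 612.5.
ε = (ΔQ/ΔP)(P̄/Q̄) = (121/-3.63)(34.41/612.5).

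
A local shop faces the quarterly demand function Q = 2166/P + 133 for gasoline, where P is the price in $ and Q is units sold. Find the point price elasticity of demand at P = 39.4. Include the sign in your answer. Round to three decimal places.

-0.292

At P = 39.4, Q = 187.975.
dQ/dP = −2166/P² = -1.395.
ε = (dQ/dP)(P/Q) = (-1.395)(39.4/187.975).
|ε| < 1, so demand is inelastic at this price.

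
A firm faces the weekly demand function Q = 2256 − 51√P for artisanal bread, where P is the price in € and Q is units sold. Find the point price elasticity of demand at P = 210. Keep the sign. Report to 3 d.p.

At P = 210, Q = 1516.940.
dQ/dP = −51/(2√P) = -1.760.
ε = (dQ/dP)(P/Q) = (-1.760)(210/1516.940).

-0.244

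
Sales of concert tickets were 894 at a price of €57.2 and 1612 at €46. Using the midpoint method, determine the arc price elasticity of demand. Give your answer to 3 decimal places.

ΔQ = 1612 − 894 = 718; ΔP = 46 − 57.2 = -11.2.
Midpoints: P̄ = 51.60, Q̄ = 1253.0.
ε = (ΔQ/ΔP)(P̄/Q̄) = (718/-11.2)(51.60/1253.0).

-2.640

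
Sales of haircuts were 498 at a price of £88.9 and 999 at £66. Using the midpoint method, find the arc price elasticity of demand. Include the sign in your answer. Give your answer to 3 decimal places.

-2.264

ΔQ = 999 − 498 = 501; ΔP = 66 − 88.9 = -22.9.
Midpoints: P̄ = 77.45, Q̄ = 748.5.
ε = (ΔQ/ΔP)(P̄/Q̄) = (501/-22.9)(77.45/748.5).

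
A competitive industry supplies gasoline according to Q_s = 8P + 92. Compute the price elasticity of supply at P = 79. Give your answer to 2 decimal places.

At P = 79, Q_s = 724.
dQ_s/dP = 8.
ε_s = (dQ_s/dP)(P/Q_s) = (8)(79/724).

0.87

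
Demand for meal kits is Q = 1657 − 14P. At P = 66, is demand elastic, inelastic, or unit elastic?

elastic

Q = 733, dQ/dP = -14.
ε = (dQ/dP)(P/Q) ≈ -1.261.
|ε| = 1.26 > 1.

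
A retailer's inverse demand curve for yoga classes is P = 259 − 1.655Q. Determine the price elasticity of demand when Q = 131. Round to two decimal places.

-0.19

At Q = 131, P = 259 − 1.655(131) = 42.19.
dP/dQ = −1.655, so dQ/dP = 1/(−1.655) = -0.604.
ε = (dQ/dP)(P/Q) = (-0.604)(42.19/131).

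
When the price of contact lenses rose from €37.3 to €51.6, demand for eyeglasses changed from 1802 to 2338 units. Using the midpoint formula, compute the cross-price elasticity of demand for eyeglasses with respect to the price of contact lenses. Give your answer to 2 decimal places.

0.80

ΔQ_x = 2338 − 1802 = 536; ΔP_y = 51.6 − 37.3 = 14.3.
Midpoints: P̄_y = 44.45, Q̄_x = 2070.0.
ε_xy = (ΔQ_x/ΔP_y)(P̄_y/Q̄_x) = (536/14.3)(44.45/2070.0).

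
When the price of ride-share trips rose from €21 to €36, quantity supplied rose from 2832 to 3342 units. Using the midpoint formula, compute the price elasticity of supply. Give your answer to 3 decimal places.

0.314

ΔQ = 3342 − 2832 = 510; ΔP = 36 − 21 = 15.
Midpoints: P̄ = 28.50, Q̄ = 3087.0.
ε_s = (ΔQ/ΔP)(P̄/Q̄) = (510/15)(28.50/3087.0).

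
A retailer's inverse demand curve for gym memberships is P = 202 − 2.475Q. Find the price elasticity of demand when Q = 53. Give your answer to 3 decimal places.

-0.540

At Q = 53, P = 202 − 2.475(53) = 70.82.
dP/dQ = −2.475, so dQ/dP = 1/(−2.475) = -0.404.
ε = (dQ/dP)(P/Q) = (-0.404)(70.82/53).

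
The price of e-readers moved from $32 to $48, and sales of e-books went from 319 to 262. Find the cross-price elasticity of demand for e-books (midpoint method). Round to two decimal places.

ΔQ_x = 262 − 319 = -57; ΔP_y = 48 − 32 = 16.
Midpoints: P̄_y = 40.00, Q̄_x = 290.5.
ε_xy = (ΔQ_x/ΔP_y)(P̄_y/Q̄_x) = (-57/16)(40.00/290.5).
ε_xy < 0, so the goods are complements.

-0.49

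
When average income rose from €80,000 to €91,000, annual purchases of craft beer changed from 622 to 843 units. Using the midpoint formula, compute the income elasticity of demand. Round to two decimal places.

2.35

ΔQ = 221, ΔI = 11000. Midpoints: Ī = 85,500, Q̄ = 732.5.
ε_I = (ΔQ/ΔI)(Ī/Q̄) = (221/11000)(85500/732.5).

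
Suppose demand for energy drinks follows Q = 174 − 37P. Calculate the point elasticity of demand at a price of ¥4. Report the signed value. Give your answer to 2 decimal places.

-5.69

At P = 4, Q = 26.
dQ/dP = −37.
ε = (dQ/dP)(P/Q) = (-37)(4/26).
|ε| > 1, so demand is elastic at this price.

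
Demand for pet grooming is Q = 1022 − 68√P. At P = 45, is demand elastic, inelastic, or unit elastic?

inelastic

Q = 565.842, dQ/dP = -5.068.
ε = (dQ/dP)(P/Q) ≈ -0.403.
|ε| = 0.40 < 1.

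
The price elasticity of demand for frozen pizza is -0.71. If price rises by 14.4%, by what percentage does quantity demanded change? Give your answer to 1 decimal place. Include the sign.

%ΔQ ≈ ε × %ΔP = (-0.71)(14.4%) = -10.22%.

-10.2%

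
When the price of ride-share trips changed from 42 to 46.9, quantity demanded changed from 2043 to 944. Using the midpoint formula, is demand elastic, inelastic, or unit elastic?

Arc ε ≈ -6.675.
|ε| = 6.68 > 1.

elastic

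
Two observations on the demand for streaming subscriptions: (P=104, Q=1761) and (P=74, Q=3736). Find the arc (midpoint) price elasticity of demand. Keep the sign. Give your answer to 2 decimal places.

-2.13

ΔQ = 3736 − 1761 = 1975; ΔP = 74 − 104 = -30.
Midpoints: P̄ = 89.00, Q̄ = 2748.5.
ε = (ΔQ/ΔP)(P̄/Q̄) = (1975/-30)(89.00/2748.5).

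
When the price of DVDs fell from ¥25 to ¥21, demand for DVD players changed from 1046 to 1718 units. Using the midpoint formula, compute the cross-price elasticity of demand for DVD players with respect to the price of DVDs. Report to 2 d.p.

-2.80

ΔQ_x = 1718 − 1046 = 672; ΔP_y = 21 − 25 = -4.
Midpoints: P̄_y = 23.00, Q̄_x = 1382.0.
ε_xy = (ΔQ_x/ΔP_y)(P̄_y/Q̄_x) = (672/-4)(23.00/1382.0).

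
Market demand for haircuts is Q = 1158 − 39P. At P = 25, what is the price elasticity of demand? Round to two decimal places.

At P = 25, Q = 183.
dQ/dP = −39.
ε = (dQ/dP)(P/Q) = (-39)(25/183).
|ε| > 1, so demand is elastic at this price.

-5.33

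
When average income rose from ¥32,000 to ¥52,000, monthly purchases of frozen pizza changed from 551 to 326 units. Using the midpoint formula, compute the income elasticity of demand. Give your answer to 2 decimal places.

-1.08

ΔQ = -225, ΔI = 20000. Midpoints: Ī = 42,000, Q̄ = 438.5.
ε_I = (ΔQ/ΔI)(Ī/Q̄) = (-225/20000)(42000/438.5).
ε_I < 0, so the good is inferior.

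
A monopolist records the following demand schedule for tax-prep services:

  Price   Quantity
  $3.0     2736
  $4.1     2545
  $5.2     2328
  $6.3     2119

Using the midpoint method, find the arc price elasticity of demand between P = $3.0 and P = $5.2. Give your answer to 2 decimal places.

-0.30

At P = 3.0, Q = 2736; at P = 5.2, Q = 2328.
ΔQ = -408, ΔP = 2.2. Midpoints: P̄ = 4.10, Q̄ = 2532.0.
ε = (ΔQ/ΔP)(P̄/Q̄) = (-408/2.2)(4.10/2532.0).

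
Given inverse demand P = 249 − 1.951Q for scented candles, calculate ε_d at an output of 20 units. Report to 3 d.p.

At Q = 20, P = 249 − 1.951(20) = 209.98.
dP/dQ = −1.951, so dQ/dP = 1/(−1.951) = -0.513.
ε = (dQ/dP)(P/Q) = (-0.513)(209.98/20).

-5.381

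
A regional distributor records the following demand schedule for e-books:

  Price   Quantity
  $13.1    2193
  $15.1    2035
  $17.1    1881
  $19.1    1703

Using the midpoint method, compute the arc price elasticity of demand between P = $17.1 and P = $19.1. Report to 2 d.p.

-0.90

At P = 17.1, Q = 1881; at P = 19.1, Q = 1703.
ΔQ = -178, ΔP = 2.0. Midpoints: P̄ = 18.10, Q̄ = 1792.0.
ε = (ΔQ/ΔP)(P̄/Q̄) = (-178/2.0)(18.10/1792.0).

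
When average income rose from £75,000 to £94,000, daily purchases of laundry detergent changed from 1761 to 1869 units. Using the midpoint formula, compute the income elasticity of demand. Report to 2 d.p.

0.26

ΔQ = 108, ΔI = 19000. Midpoints: Ī = 84,500, Q̄ = 1815.0.
ε_I = (ΔQ/ΔI)(Ī/Q̄) = (108/19000)(84500/1815.0).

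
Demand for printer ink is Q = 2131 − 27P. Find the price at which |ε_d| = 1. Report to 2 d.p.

39.46

For linear demand Q = a − bP, ε = −bP/(a − bP). |ε| = 1 when bP = a − bP, i.e. P = a/(2b).
P = 2131/(2·27) = 2131/54 = 39.4630.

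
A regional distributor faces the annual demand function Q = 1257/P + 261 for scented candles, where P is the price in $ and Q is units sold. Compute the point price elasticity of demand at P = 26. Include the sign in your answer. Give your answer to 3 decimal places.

-0.156

At P = 26, Q = 309.346.
dQ/dP = −1257/P² = -1.859.
ε = (dQ/dP)(P/Q) = (-1.859)(26/309.346).
|ε| < 1, so demand is inelastic at this price.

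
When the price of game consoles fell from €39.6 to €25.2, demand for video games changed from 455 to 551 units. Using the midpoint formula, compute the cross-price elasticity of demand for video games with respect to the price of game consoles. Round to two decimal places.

ΔQ_x = 551 − 455 = 96; ΔP_y = 25.2 − 39.6 = -14.4.
Midpoints: P̄_y = 32.40, Q̄_x = 503.0.
ε_xy = (ΔQ_x/ΔP_y)(P̄_y/Q̄_x) = (96/-14.4)(32.40/503.0).

-0.43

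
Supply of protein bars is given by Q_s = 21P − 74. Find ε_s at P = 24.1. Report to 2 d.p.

At P = 24.1, Q_s = 432.10.
dQ_s/dP = 21.
ε_s = (dQ_s/dP)(P/Q_s) = (21)(24.1/432.10).

1.17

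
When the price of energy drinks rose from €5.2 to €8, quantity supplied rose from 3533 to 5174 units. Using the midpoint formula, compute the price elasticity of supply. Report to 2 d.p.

0.89

ΔQ = 5174 − 3533 = 1641; ΔP = 8 − 5.2 = 2.8.
Midpoints: P̄ = 6.60, Q̄ = 4353.5.
ε_s = (ΔQ/ΔP)(P̄/Q̄) = (1641/2.8)(6.60/4353.5).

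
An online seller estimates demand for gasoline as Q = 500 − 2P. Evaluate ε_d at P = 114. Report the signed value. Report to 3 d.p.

-0.838

At P = 114, Q = 272.
dQ/dP = −2.
ε = (dQ/dP)(P/Q) = (-2)(114/272).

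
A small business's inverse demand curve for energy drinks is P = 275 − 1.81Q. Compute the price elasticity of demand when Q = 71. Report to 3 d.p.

-1.140

At Q = 71, P = 275 − 1.81(71) = 146.49.
dP/dQ = −1.81, so dQ/dP = 1/(−1.81) = -0.552.
ε = (dQ/dP)(P/Q) = (-0.552)(146.49/71).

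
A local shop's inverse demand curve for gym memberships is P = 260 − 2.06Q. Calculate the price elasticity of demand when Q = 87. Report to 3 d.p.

At Q = 87, P = 260 − 2.06(87) = 80.78.
dP/dQ = −2.06, so dQ/dP = 1/(−2.06) = -0.485.
ε = (dQ/dP)(P/Q) = (-0.485)(80.78/87).

-0.451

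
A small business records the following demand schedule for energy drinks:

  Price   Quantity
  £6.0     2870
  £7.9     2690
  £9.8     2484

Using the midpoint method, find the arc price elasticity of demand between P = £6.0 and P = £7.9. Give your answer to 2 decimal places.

At P = 6.0, Q = 2870; at P = 7.9, Q = 2690.
ΔQ = -180, ΔP = 1.9. Midpoints: P̄ = 6.95, Q̄ = 2780.0.
ε = (ΔQ/ΔP)(P̄/Q̄) = (-180/1.9)(6.95/2780.0).

-0.24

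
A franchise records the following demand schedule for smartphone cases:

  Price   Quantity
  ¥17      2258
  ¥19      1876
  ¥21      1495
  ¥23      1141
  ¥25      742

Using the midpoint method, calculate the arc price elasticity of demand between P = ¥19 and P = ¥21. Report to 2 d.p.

-2.26

At P = 19, Q = 1876; at P = 21, Q = 1495.
ΔQ = -381, ΔP = 2. Midpoints: P̄ = 20.00, Q̄ = 1685.5.
ε = (ΔQ/ΔP)(P̄/Q̄) = (-381/2)(20.00/1685.5).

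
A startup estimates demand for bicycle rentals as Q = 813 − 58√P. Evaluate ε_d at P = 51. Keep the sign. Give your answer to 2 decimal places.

At P = 51, Q = 398.797.
dQ/dP = −58/(2√P) = -4.061.
ε = (dQ/dP)(P/Q) = (-4.061)(51/398.797).

-0.52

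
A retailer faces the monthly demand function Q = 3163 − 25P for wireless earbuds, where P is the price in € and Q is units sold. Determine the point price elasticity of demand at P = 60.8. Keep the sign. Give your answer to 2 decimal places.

-0.93

At P = 60.8, Q = 1643.
dQ/dP = −25.
ε = (dQ/dP)(P/Q) = (-25)(60.8/1643).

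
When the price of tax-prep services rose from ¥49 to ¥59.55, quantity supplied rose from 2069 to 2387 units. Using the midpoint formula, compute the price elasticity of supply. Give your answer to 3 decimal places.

ΔQ = 2387 − 2069 = 318; ΔP = 59.55 − 49 = 10.55.
Midpoints: P̄ = 54.27, Q̄ = 2228.0.
ε_s = (ΔQ/ΔP)(P̄/Q̄) = (318/10.55)(54.27/2228.0).

0.734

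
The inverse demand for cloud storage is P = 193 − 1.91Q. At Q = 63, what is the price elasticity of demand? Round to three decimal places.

At Q = 63, P = 193 − 1.91(63) = 72.67.
dP/dQ = −1.91, so dQ/dP = 1/(−1.91) = -0.524.
ε = (dQ/dP)(P/Q) = (-0.524)(72.67/63).

-0.604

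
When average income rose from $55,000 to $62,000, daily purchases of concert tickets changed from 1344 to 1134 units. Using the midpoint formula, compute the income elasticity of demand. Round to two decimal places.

-1.42

ΔQ = -210, ΔI = 7000. Midpoints: Ī = 58,500, Q̄ = 1239.0.
ε_I = (ΔQ/ΔI)(Ī/Q̄) = (-210/7000)(58500/1239.0).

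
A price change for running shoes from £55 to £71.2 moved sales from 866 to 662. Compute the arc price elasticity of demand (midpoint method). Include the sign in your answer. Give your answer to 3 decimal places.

-1.040

ΔQ = 662 − 866 = -204; ΔP = 71.2 − 55 = 16.2.
Midpoints: P̄ = 63.10, Q̄ = 764.0.
ε = (ΔQ/ΔP)(P̄/Q̄) = (-204/16.2)(63.10/764.0).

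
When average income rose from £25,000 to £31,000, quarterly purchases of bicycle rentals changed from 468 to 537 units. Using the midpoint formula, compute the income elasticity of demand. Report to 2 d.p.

0.64

ΔQ = 69, ΔI = 6000. Midpoints: Ī = 28,000, Q̄ = 502.5.
ε_I = (ΔQ/ΔI)(Ī/Q̄) = (69/6000)(28000/502.5).
ε_I > 0, so the good is normal.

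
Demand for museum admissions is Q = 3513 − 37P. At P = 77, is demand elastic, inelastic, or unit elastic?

Q = 664, dQ/dP = -37.
ε = (dQ/dP)(P/Q) ≈ -4.291.
|ε| = 4.29 > 1.

elastic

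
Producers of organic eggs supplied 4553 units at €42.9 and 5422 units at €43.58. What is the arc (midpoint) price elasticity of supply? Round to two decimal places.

11.08

ΔQ = 5422 − 4553 = 869; ΔP = 43.58 − 42.9 = 0.68.
Midpoints: P̄ = 43.24, Q̄ = 4987.5.
ε_s = (ΔQ/ΔP)(P̄/Q̄) = (869/0.68)(43.24/4987.5).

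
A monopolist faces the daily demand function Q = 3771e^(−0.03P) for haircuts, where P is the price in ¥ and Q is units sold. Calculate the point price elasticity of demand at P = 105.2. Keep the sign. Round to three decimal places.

At P = 105.2, Q = 160.629.
dQ/dP = −0.03·3771e^(−0.03P) = −0.03Q = -4.819.
ε = (dQ/dP)(P/Q) = (-4.819)(105.2/160.629).

-3.156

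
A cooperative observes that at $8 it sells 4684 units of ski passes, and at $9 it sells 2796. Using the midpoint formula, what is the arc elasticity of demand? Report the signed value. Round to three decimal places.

-4.291

ΔQ = 2796 − 4684 = -1888; ΔP = 9 − 8 = 1.
Midpoints: P̄ = 8.50, Q̄ = 3740.0.
ε = (ΔQ/ΔP)(P̄/Q̄) = (-1888/1)(8.50/3740.0).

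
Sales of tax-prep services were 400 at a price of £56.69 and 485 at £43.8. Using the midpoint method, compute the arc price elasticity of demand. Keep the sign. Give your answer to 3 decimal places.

ΔQ = 485 − 400 = 85; ΔP = 43.8 − 56.69 = -12.89.
Midpoints: P̄ = 50.24, Q̄ = 442.5.
ε = (ΔQ/ΔP)(P̄/Q̄) = (85/-12.89)(50.24/442.5).

-0.749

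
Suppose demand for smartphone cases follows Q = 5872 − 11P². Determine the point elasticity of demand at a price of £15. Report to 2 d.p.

-1.46

At P = 15, Q = 3397.
dQ/dP = −22P = -330.
ε = (dQ/dP)(P/Q) = (-330)(15/3397).
|ε| > 1, so demand is elastic at this price.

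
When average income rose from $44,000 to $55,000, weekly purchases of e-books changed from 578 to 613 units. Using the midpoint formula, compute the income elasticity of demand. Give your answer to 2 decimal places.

0.26

ΔQ = 35, ΔI = 11000. Midpoints: Ī = 49,500, Q̄ = 595.5.
ε_I = (ΔQ/ΔI)(Ī/Q̄) = (35/11000)(49500/595.5).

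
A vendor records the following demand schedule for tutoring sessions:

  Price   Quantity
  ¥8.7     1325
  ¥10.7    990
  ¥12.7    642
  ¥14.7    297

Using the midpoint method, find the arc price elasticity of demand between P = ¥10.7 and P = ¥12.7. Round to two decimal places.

At P = 10.7, Q = 990; at P = 12.7, Q = 642.
ΔQ = -348, ΔP = 2.0. Midpoints: P̄ = 11.70, Q̄ = 816.0.
ε = (ΔQ/ΔP)(P̄/Q̄) = (-348/2.0)(11.70/816.0).

-2.49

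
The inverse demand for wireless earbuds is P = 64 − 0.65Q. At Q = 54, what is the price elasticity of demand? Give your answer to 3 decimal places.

At Q = 54, P = 64 − 0.65(54) = 28.90.
dP/dQ = −0.65, so dQ/dP = 1/(−0.65) = -1.538.
ε = (dQ/dP)(P/Q) = (-1.538)(28.90/54).

-0.823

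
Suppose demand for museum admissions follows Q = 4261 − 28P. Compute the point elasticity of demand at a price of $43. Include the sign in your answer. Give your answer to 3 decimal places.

-0.394

At P = 43, Q = 3057.
dQ/dP = −28.
ε = (dQ/dP)(P/Q) = (-28)(43/3057).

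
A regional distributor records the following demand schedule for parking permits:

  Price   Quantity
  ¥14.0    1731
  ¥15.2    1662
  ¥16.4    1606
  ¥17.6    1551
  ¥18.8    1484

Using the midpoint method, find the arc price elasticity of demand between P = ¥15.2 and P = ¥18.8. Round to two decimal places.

At P = 15.2, Q = 1662; at P = 18.8, Q = 1484.
ΔQ = -178, ΔP = 3.6. Midpoints: P̄ = 17.00, Q̄ = 1573.0.
ε = (ΔQ/ΔP)(P̄/Q̄) = (-178/3.6)(17.00/1573.0).

-0.53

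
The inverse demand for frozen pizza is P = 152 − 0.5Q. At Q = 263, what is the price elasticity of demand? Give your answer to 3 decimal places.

At Q = 263, P = 152 − 0.5(263) = 20.50.
dP/dQ = −0.5, so dQ/dP = 1/(−0.5) = -2.000.
ε = (dQ/dP)(P/Q) = (-2.000)(20.50/263).

-0.156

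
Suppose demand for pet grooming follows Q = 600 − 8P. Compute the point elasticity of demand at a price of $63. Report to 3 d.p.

At P = 63, Q = 96.
dQ/dP = −8.
ε = (dQ/dP)(P/Q) = (-8)(63/96).

-5.250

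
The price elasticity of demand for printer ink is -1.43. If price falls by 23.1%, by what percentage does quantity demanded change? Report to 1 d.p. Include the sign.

33.0%

%ΔQ ≈ ε × %ΔP = (-1.43)(-23.1%) = 33.03%.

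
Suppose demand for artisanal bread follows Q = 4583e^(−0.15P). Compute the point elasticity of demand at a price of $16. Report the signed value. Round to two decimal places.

At P = 16, Q = 415.760.
dQ/dP = −0.15·4583e^(−0.15P) = −0.15Q = -62.364.
ε = (dQ/dP)(P/Q) = (-62.364)(16/415.760).

-2.40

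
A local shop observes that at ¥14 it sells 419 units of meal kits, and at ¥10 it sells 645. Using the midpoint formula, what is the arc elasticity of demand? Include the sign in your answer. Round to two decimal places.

ΔQ = 645 − 419 = 226; ΔP = 10 − 14 = -4.
Midpoints: P̄ = 12.00, Q̄ = 532.0.
ε = (ΔQ/ΔP)(P̄/Q̄) = (226/-4)(12.00/532.0).

-1.27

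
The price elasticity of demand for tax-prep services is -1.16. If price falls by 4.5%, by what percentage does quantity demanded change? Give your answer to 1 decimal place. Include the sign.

%ΔQ ≈ ε × %ΔP = (-1.16)(-4.5%) = 5.22%.

5.2%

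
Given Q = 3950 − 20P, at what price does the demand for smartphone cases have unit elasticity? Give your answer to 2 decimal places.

98.75

For linear demand Q = a − bP, ε = −bP/(a − bP). |ε| = 1 when bP = a − bP, i.e. P = a/(2b).
P = 3950/(2·20) = 3950/40 = 98.7500.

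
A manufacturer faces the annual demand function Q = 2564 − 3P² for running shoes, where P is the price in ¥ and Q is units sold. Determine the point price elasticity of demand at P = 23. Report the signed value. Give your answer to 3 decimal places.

At P = 23, Q = 977.
dQ/dP = −6P = -138.
ε = (dQ/dP)(P/Q) = (-138)(23/977).
|ε| > 1, so demand is elastic at this price.

-3.249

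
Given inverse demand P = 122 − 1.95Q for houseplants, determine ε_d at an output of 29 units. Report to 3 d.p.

At Q = 29, P = 122 − 1.95(29) = 65.45.
dP/dQ = −1.95, so dQ/dP = 1/(−1.95) = -0.513.
ε = (dQ/dP)(P/Q) = (-0.513)(65.45/29).

-1.157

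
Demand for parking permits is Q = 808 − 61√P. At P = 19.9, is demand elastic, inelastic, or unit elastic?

inelastic

Q = 535.883, dQ/dP = -6.837.
ε = (dQ/dP)(P/Q) ≈ -0.254.
|ε| = 0.25 < 1.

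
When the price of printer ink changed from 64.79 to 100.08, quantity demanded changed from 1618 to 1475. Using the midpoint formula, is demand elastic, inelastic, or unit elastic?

Arc ε ≈ -0.216.
|ε| = 0.22 < 1.

inelastic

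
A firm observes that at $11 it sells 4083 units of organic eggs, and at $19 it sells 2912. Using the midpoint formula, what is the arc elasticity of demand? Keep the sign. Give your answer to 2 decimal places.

ΔQ = 2912 − 4083 = -1171; ΔP = 19 − 11 = 8.
Midpoints: P̄ = 15.00, Q̄ = 3497.5.
ε = (ΔQ/ΔP)(P̄/Q̄) = (-1171/8)(15.00/3497.5).

-0.63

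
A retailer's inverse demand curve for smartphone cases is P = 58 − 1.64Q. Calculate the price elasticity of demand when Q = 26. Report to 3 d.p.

-0.360

At Q = 26, P = 58 − 1.64(26) = 15.36.
dP/dQ = −1.64, so dQ/dP = 1/(−1.64) = -0.610.
ε = (dQ/dP)(P/Q) = (-0.610)(15.36/26).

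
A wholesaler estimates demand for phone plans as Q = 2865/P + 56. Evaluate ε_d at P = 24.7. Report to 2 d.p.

-0.67

At P = 24.7, Q = 171.992.
dQ/dP = −2865/P² = -4.696.
ε = (dQ/dP)(P/Q) = (-4.696)(24.7/171.992).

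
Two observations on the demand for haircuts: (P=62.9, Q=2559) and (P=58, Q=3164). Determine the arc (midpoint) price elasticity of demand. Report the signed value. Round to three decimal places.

ΔQ = 3164 − 2559 = 605; ΔP = 58 − 62.9 = -4.9.
Midpoints: P̄ = 60.45, Q̄ = 2861.5.
ε = (ΔQ/ΔP)(P̄/Q̄) = (605/-4.9)(60.45/2861.5).

-2.608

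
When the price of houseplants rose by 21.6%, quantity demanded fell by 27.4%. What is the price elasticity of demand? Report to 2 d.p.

ε = %ΔQ / %ΔP = (-27.4)/(21.6) = -1.269.

-1.27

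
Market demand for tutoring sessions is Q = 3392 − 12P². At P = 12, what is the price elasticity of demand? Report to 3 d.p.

-2.077

At P = 12, Q = 1664.
dQ/dP = −24P = -288.
ε = (dQ/dP)(P/Q) = (-288)(12/1664).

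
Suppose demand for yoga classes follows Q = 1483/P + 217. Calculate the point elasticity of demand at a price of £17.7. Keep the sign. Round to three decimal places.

At P = 17.7, Q = 300.785.
dQ/dP = −1483/P² = -4.734.
ε = (dQ/dP)(P/Q) = (-4.734)(17.7/300.785).
|ε| < 1, so demand is inelastic at this price.

-0.279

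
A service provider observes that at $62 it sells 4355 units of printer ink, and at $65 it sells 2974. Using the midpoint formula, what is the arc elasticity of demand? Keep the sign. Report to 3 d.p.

ΔQ = 2974 − 4355 = -1381; ΔP = 65 − 62 = 3.
Midpoints: P̄ = 63.50, Q̄ = 3664.5.
ε = (ΔQ/ΔP)(P̄/Q̄) = (-1381/3)(63.50/3664.5).

-7.977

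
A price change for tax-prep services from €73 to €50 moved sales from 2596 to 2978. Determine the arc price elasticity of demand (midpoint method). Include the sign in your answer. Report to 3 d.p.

-0.366

ΔQ = 2978 − 2596 = 382; ΔP = 50 − 73 = -23.
Midpoints: P̄ = 61.50, Q̄ = 2787.0.
ε = (ΔQ/ΔP)(P̄/Q̄) = (382/-23)(61.50/2787.0).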